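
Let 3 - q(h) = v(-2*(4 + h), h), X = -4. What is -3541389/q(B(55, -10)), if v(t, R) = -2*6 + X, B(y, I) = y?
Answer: -3541389/19 ≈ -1.8639e+5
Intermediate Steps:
v(t, R) = -16 (v(t, R) = -2*6 - 4 = -12 - 4 = -16)
q(h) = 19 (q(h) = 3 - 1*(-16) = 3 + 16 = 19)
-3541389/q(B(55, -10)) = -3541389/19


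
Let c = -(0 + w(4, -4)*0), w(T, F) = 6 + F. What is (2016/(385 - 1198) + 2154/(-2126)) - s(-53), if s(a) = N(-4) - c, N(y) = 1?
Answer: -1294276/288073 ≈ -4.4929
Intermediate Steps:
c = 0 (c = -(0 + (6 - 4)*0) = -(0 + 2*0) = -(0 + 0) = -1*0 = 0)
s(a) = 1 (s(a) = 1 - 1*0 = 1 + 0 = 1)
(2016/(385 - 1198) + 2154/(-2126)) - s(-53) = (2016/(385 - 1198) + 2154/(-2126)) - 1*1 = (2016/(-813) + 2154*(-1/2126)) - 1 = (2016*(-1/813) - 1077/1063) - 1 = (-672/271 - 1077/1063) - 1 = -1006203/288073 - 1 = -1294276/288073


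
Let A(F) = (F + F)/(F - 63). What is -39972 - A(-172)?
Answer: -9393764/235 ≈ -39973.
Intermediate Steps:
A(F) = 2*F/(-63 + F) (A(F) = (2*F)/(-63 + F) = 2*F/(-63 + F))
-39972 - A(-172) = -39972 - 2*(-172)/(-63 - 172) = -39972 - 2*(-172)/(-235) = -39972 - 2*(-172)*(-1)/235 = -39972 - 1*344/235 = -39972 - 344/235 = -9393764/235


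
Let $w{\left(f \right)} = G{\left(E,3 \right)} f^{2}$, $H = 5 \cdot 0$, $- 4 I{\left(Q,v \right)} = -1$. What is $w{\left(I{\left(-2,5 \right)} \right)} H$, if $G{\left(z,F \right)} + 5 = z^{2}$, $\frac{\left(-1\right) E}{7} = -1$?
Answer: $0$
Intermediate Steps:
$E = 7$ ($E = \left(-7\right) \left(-1\right) = 7$)
$I{\left(Q,v \right)} = \frac{1}{4}$ ($I{\left(Q,v \right)} = \left(- \frac{1}{4}\right) \left(-1\right) = \frac{1}{4}$)
$H = 0$
$G{\left(z,F \right)} = -5 + z^{2}$
$w{\left(f \right)} = 44 f^{2}$ ($w{\left(f \right)} = \left(-5 + 7^{2}\right) f^{2} = \left(-5 + 49\right) f^{2} = 44 f^{2}$)
$w{\left(I{\left(-2,5 \right)} \right)} H = \frac{44}{16} \cdot 0 = 44 \cdot \frac{1}{16} \cdot 0 = \frac{11}{4} \cdot 0 = 0$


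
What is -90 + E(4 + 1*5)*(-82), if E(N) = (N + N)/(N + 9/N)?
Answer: -1188/5 ≈ -237.60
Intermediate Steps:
E(N) = 2*N/(N + 9/N) (E(N) = (2*N)/(N + 9/N) = 2*N/(N + 9/N))
-90 + E(4 + 1*5)*(-82) = -90 + (2*(4 + 1*5)²/(9 + (4 + 1*5)²))*(-82) = -90 + (2*(4 + 5)²/(9 + (4 + 5)²))*(-82) = -90 + (2*9²/(9 + 9²))*(-82) = -90 + (2*81/(9 + 81))*(-82) = -90 + (2*81/90)*(-82) = -90 + (2*81*(1/90))*(-82) = -90 + (9/5)*(-82) = -90 - 738/5 = -1188/5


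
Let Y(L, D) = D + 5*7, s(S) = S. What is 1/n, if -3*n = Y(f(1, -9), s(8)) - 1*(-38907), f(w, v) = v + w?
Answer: -3/38950 ≈ -7.7022e-5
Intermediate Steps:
Y(L, D) = 35 + D (Y(L, D) = D + 35 = 35 + D)
n = -38950/3 (n = -((35 + 8) - 1*(-38907))/3 = -(43 + 38907)/3 = -⅓*38950 = -38950/3 ≈ -12983.)
1/n = 1/(-38950/3) = -3/38950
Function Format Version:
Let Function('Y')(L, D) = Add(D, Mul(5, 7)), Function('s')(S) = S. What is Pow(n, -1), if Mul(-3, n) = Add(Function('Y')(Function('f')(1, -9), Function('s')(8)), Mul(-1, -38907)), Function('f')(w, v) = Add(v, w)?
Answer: Rational(-3, 38950) ≈ -7.7022e-5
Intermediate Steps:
Function('Y')(L, D) = Add(35, D) (Function('Y')(L, D) = Add(D, 35) = Add(35, D))
n = Rational(-38950, 3) (n = Mul(Rational(-1, 3), Add(Add(35, 8), Mul(-1, -38907))) = Mul(Rational(-1, 3), Add(43, 38907)) = Mul(Rational(-1, 3), 38950) = Rational(-38950, 3) ≈ -12983.)
Pow(n, -1) = Pow(Rational(-38950, 3), -1) = Rational(-3, 38950)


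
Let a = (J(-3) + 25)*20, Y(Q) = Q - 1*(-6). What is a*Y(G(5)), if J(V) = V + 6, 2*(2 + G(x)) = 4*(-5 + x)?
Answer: 2240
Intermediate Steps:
G(x) = -12 + 2*x (G(x) = -2 + (4*(-5 + x))/2 = -2 + (-20 + 4*x)/2 = -2 + (-10 + 2*x) = -12 + 2*x)
Y(Q) = 6 + Q (Y(Q) = Q + 6 = 6 + Q)
J(V) = 6 + V
a = 560 (a = ((6 - 3) + 25)*20 = (3 + 25)*20 = 28*20 = 560)
a*Y(G(5)) = 560*(6 + (-12 + 2*5)) = 560*(6 + (-12 + 10)) = 560*(6 - 2) = 560*4 = 2240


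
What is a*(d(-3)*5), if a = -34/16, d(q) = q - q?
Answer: 0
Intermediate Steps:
d(q) = 0
a = -17/8 (a = -34*1/16 = -17/8 ≈ -2.1250)
a*(d(-3)*5) = -0*5 = -17/8*0 = 0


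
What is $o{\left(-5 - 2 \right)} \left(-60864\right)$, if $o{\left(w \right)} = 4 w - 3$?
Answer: $1886784$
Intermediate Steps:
$o{\left(w \right)} = -3 + 4 w$
$o{\left(-5 - 2 \right)} \left(-60864\right) = \left(-3 + 4 \left(-5 - 2\right)\right) \left(-60864\right) = \left(-3 + 4 \left(-7\right)\right) \left(-60864\right) = \left(-3 - 28\right) \left(-60864\right) = \left(-31\right) \left(-60864\right) = 1886784$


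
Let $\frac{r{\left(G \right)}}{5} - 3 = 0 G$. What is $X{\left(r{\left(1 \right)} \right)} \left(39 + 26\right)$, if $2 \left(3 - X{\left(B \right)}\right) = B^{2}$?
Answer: $- \frac{14235}{2} \approx -7117.5$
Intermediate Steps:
$r{\left(G \right)} = 15$ ($r{\left(G \right)} = 15 + 5 \cdot 0 G = 15 + 5 \cdot 0 = 15 + 0 = 15$)
$X{\left(B \right)} = 3 - \frac{B^{2}}{2}$
$X{\left(r{\left(1 \right)} \right)} \left(39 + 26\right) = \left(3 - \frac{15^{2}}{2}\right) \left(39 + 26\right) = \left(3 - \frac{225}{2}\right) 65 = \left(- \frac{219}{2}\right) 65 = - \frac{14235}{2}$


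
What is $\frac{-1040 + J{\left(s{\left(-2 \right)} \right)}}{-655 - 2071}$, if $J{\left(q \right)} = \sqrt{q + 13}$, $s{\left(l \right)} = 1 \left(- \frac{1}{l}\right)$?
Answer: $\frac{520}{1363} - \frac{3 \sqrt{6}}{5452} \approx 0.38016$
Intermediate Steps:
$s{\left(l \right)} = - \frac{1}{l}$
$J{\left(q \right)} = \sqrt{13 + q}$
$\frac{-1040 + J{\left(s{\left(-2 \right)} \right)}}{-655 - 2071} = \frac{-1040 + \sqrt{13 - \frac{1}{-2}}}{-655 - 2071} = \frac{-1040 + \sqrt{13 - - \frac{1}{2}}}{-2726} = \left(-1040 + \sqrt{13 + \frac{1}{2}}\right) \left(- \frac{1}{2726}\right) = \left(-1040 + \sqrt{\frac{27}{2}}\right) \left(- \frac{1}{2726}\right) = \left(-1040 + \frac{3 \sqrt{6}}{2}\right) \left(- \frac{1}{2726}\right) = \frac{520}{1363} - \frac{3 \sqrt{6}}{5452}$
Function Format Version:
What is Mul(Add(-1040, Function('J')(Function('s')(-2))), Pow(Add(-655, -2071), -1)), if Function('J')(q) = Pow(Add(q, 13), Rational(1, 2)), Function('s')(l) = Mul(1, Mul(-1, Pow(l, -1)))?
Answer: Add(Rational(520, 1363), Mul(Rational(-3, 5452), Pow(6, Rational(1, 2)))) ≈ 0.38016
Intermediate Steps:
Function('s')(l) = Mul(-1, Pow(l, -1))
Function('J')(q) = Pow(Add(13, q), Rational(1, 2))
Mul(Add(-1040, Function('J')(Function('s')(-2))), Pow(Add(-655, -2071), -1)) = Mul(Add(-1040, Pow(Add(13, Mul(-1, Pow(-2, -1))), Rational(1, 2))), Pow(Add(-655, -2071), -1)) = Mul(Add(-1040, Pow(Add(13, Mul(-1, Rational(-1, 2))), Rational(1, 2))), Pow(-2726, -1)) = Mul(Add(-1040, Pow(Add(13, Rational(1, 2)), Rational(1, 2))), Rational(-1, 2726)) = Mul(Add(-1040, Pow(Rational(27, 2), Rational(1, 2))), Rational(-1, 2726)) = Mul(Add(-1040, Mul(Rational(3, 2), Pow(6, Rational(1, 2)))), Rational(-1, 2726)) = Add(Rational(520, 1363), Mul(Rational(-3, 5452), Pow(6, Rational(1, 2))))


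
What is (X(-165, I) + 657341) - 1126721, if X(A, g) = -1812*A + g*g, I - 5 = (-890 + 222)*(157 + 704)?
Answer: 330789300049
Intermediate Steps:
I = -575143 (I = 5 + (-890 + 222)*(157 + 704) = 5 - 668*861 = 5 - 575148 = -575143)
X(A, g) = g² - 1812*A (X(A, g) = -1812*A + g² = g² - 1812*A)
(X(-165, I) + 657341) - 1126721 = (((-575143)² - 1812*(-165)) + 657341) - 1126721 = ((330789470449 + 298980) + 657341) - 1126721 = (330789769429 + 657341) - 1126721 = 330790426770 - 1126721 = 330789300049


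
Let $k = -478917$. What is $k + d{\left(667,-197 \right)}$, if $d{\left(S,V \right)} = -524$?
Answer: $-479441$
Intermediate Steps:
$k + d{\left(667,-197 \right)} = -478917 - 524 = -479441$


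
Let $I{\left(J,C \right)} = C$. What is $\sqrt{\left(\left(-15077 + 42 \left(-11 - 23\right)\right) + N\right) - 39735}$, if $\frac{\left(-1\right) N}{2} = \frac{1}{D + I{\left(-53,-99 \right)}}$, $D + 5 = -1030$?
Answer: $\frac{i \sqrt{223216553}}{63} \approx 237.15 i$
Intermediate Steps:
$D = -1035$ ($D = -5 - 1030 = -1035$)
$N = \frac{1}{567}$ ($N = - \frac{2}{-1035 - 99} = - \frac{2}{-1134} = \left(-2\right) \left(- \frac{1}{1134}\right) = \frac{1}{567} \approx 0.0017637$)
$\sqrt{\left(\left(-15077 + 42 \left(-11 - 23\right)\right) + N\right) - 39735} = \sqrt{\left(\left(-15077 + 42 \left(-11 - 23\right)\right) + \frac{1}{567}\right) - 39735} = \sqrt{\left(\left(-15077 + 42 \left(-34\right)\right) + \frac{1}{567}\right) - 39735} = \sqrt{\left(\left(-15077 - 1428\right) + \frac{1}{567}\right) - 39735} = \sqrt{\left(-16505 + \frac{1}{567}\right) - 39735} = \sqrt{- \frac{9358334}{567} - 39735} = \sqrt{- \frac{31888079}{567}} = \frac{i \sqrt{223216553}}{63}$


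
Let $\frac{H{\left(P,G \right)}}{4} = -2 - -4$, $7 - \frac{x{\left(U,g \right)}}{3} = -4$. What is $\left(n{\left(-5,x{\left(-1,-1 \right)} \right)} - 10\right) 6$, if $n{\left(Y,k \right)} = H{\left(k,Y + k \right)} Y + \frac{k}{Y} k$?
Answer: $- \frac{8034}{5} \approx -1606.8$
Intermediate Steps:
$x{\left(U,g \right)} = 33$ ($x{\left(U,g \right)} = 21 - -12 = 21 + 12 = 33$)
$H{\left(P,G \right)} = 8$ ($H{\left(P,G \right)} = 4 \left(-2 - -4\right) = 4 \left(-2 + 4\right) = 4 \cdot 2 = 8$)
$n{\left(Y,k \right)} = 8 Y + \frac{k^{2}}{Y}$ ($n{\left(Y,k \right)} = 8 Y + \frac{k}{Y} k = 8 Y + \frac{k^{2}}{Y}$)
$\left(n{\left(-5,x{\left(-1,-1 \right)} \right)} - 10\right) 6 = \left(\left(8 \left(-5\right) + \frac{33^{2}}{-5}\right) - 10\right) 6 = \left(\left(-40 - \frac{1089}{5}\right) - 10\right) 6 = \left(- \frac{1289}{5} - 10\right) 6 = \left(- \frac{1339}{5}\right) 6 = - \frac{8034}{5}$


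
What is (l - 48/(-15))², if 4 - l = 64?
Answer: 80656/25 ≈ 3226.2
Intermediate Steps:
l = -60 (l = 4 - 1*64 = 4 - 64 = -60)
(l - 48/(-15))² = (-60 - 48/(-15))² = (-60 - 48*(-1/15))² = (-60 + 16/5)² = (-284/5)² = 80656/25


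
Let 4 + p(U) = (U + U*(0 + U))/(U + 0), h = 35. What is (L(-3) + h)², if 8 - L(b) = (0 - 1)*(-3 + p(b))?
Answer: 1156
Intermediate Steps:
p(U) = -4 + (U + U²)/U (p(U) = -4 + (U + U*(0 + U))/(U + 0) = -4 + (U + U*U)/U = -4 + (U + U²)/U)
L(b) = 2 + b (L(b) = 8 - (0 - 1)*(-3 + (-3 + b)) = 8 - (-1)*(-6 + b) = 8 - (6 - b) = 8 + (-6 + b) = 2 + b)
(L(-3) + h)² = ((2 - 3) + 35)² = (-1 + 35)² = 34² = 1156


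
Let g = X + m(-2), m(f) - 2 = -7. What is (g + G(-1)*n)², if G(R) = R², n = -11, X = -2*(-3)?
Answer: 100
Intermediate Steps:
m(f) = -5 (m(f) = 2 - 7 = -5)
X = 6
g = 1 (g = 6 - 5 = 1)
(g + G(-1)*n)² = (1 + (-1)²*(-11))² = (1 + 1*(-11))² = (1 - 11)² = (-10)² = 100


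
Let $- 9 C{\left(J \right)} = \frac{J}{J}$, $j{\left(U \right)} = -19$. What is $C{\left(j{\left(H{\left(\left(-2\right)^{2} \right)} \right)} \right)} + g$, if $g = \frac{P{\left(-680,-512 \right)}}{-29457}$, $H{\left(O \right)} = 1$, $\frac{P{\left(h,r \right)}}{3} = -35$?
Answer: $- \frac{352}{3273} \approx -0.10755$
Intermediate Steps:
$P{\left(h,r \right)} = -105$ ($P{\left(h,r \right)} = 3 \left(-35\right) = -105$)
$g = \frac{35}{9819}$ ($g = - \frac{105}{-29457} = \left(-105\right) \left(- \frac{1}{29457}\right) = \frac{35}{9819} \approx 0.0035645$)
$C{\left(J \right)} = - \frac{1}{9}$ ($C{\left(J \right)} = - \frac{J \frac{1}{J}}{9} = \left(- \frac{1}{9}\right) 1 = - \frac{1}{9}$)
$C{\left(j{\left(H{\left(\left(-2\right)^{2} \right)} \right)} \right)} + g = - \frac{1}{9} + \frac{35}{9819} = - \frac{352}{3273}$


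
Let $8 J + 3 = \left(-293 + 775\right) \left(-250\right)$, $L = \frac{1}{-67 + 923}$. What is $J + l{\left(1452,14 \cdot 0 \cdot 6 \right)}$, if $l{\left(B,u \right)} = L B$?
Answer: $- \frac{12892369}{856} \approx -15061.0$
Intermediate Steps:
$L = \frac{1}{856} \approx 0.0011682$
$l{\left(B,u \right)} = \frac{B}{856}$
$J = - \frac{120503}{8}$ ($J = - \frac{3}{8} + \frac{\left(-293 + 775\right) \left(-250\right)}{8} = - \frac{3}{8} + \frac{482 \left(-250\right)}{8} = - \frac{3}{8} + \frac{1}{8} \left(-120500\right) = - \frac{3}{8} - \frac{30125}{2} = - \frac{120503}{8} \approx -15063.0$)
$J + l{\left(1452,14 \cdot 0 \cdot 6 \right)} = - \frac{120503}{8} + \frac{1}{856} \cdot 1452 = - \frac{120503}{8} + \frac{363}{214} = - \frac{12892369}{856}$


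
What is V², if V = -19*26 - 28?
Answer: 272484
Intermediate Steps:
V = -522 (V = -494 - 28 = -522)
V² = (-522)² = 272484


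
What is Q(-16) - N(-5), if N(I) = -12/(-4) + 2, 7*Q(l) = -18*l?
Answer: 253/7 ≈ 36.143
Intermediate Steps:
Q(l) = -18*l/7 (Q(l) = (-18*l)/7 = -18*l/7)
N(I) = 5 (N(I) = -12*(-1)/4 + 2 = -2*(-3/2) + 2 = 3 + 2 = 5)
Q(-16) - N(-5) = -18/7*(-16) - 1*5 = 288/7 - 5 = 253/7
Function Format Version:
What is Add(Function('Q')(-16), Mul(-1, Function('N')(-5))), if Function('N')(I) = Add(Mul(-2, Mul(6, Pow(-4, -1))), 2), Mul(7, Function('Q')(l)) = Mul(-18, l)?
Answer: Rational(253, 7) ≈ 36.143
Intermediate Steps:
Function('Q')(l) = Mul(Rational(-18, 7), l) (Function('Q')(l) = Mul(Rational(1, 7), Mul(-18, l)) = Mul(Rational(-18, 7), l))
Function('N')(I) = 5 (Function('N')(I) = Add(Mul(-2, Mul(6, Rational(-1, 4))), 2) = Add(Mul(-2, Rational(-3, 2)), 2) = Add(3, 2) = 5)
Add(Function('Q')(-16), Mul(-1, Function('N')(-5))) = Add(Mul(Rational(-18, 7), -16), Mul(-1, 5)) = Add(Rational(288, 7), -5) = Rational(253, 7)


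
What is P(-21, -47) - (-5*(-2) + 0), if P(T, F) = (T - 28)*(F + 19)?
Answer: 1362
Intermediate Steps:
P(T, F) = (-28 + T)*(19 + F)
P(-21, -47) - (-5*(-2) + 0) = (-532 - 28*(-47) + 19*(-21) - 47*(-21)) - (-5*(-2) + 0) = (-532 + 1316 - 399 + 987) - (10 + 0) = 1372 - 1*10 = 1372 - 10 = 1362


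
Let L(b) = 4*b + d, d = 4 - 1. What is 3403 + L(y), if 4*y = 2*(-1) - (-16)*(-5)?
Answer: 3324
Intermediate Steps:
d = 3
y = -41/2 (y = (2*(-1) - (-16)*(-5))/4 = (-2 - 4*20)/4 = (-2 - 80)/4 = (¼)*(-82) = -41/2 ≈ -20.500)
L(b) = 3 + 4*b (L(b) = 4*b + 3 = 3 + 4*b)
3403 + L(y) = 3403 + (3 + 4*(-41/2)) = 3403 + (3 - 82) = 3403 - 79 = 3324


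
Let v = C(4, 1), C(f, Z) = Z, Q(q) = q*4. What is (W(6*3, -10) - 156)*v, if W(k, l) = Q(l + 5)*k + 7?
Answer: -509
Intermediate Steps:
Q(q) = 4*q
v = 1
W(k, l) = 7 + k*(20 + 4*l) (W(k, l) = (4*(l + 5))*k + 7 = (4*(5 + l))*k + 7 = (20 + 4*l)*k + 7 = k*(20 + 4*l) + 7 = 7 + k*(20 + 4*l))
(W(6*3, -10) - 156)*v = ((7 + 4*(6*3)*(5 - 10)) - 156)*1 = ((7 + 4*18*(-5)) - 156)*1 = ((7 - 360) - 156)*1 = (-353 - 156)*1 = -509*1 = -509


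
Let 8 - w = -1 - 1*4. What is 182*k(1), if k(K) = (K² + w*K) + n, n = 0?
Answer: 2548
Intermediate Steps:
w = 13 (w = 8 - (-1 - 1*4) = 8 - (-1 - 4) = 8 - 1*(-5) = 8 + 5 = 13)
k(K) = K² + 13*K (k(K) = (K² + 13*K) + 0 = K² + 13*K)
182*k(1) = 182*(1*(13 + 1)) = 182*(1*14) = 182*14 = 2548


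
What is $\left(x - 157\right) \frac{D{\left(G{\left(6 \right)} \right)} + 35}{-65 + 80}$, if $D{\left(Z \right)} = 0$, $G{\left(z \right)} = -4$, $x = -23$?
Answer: $-420$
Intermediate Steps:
$\left(x - 157\right) \frac{D{\left(G{\left(6 \right)} \right)} + 35}{-65 + 80} = \left(-23 - 157\right) \frac{0 + 35}{-65 + 80} = - 180 \cdot \frac{35}{15} = - 180 \cdot 35 \cdot \frac{1}{15} = \left(-180\right) \frac{7}{3} = -420$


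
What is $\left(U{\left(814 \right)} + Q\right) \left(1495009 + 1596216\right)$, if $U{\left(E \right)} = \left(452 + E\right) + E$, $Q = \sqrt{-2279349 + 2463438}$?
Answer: $6429748000 + 3091225 \sqrt{184089} \approx 7.7561 \cdot 10^{9}$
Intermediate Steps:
$Q = \sqrt{184089} \approx 429.06$
$U{\left(E \right)} = 452 + 2 E$
$\left(U{\left(814 \right)} + Q\right) \left(1495009 + 1596216\right) = \left(\left(452 + 2 \cdot 814\right) + \sqrt{184089}\right) \left(1495009 + 1596216\right) = \left(\left(452 + 1628\right) + \sqrt{184089}\right) 3091225 = \left(2080 + \sqrt{184089}\right) 3091225 = 6429748000 + 3091225 \sqrt{184089}$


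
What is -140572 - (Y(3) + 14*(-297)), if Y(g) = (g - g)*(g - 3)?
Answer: -136414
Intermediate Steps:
Y(g) = 0 (Y(g) = 0*(-3 + g) = 0)
-140572 - (Y(3) + 14*(-297)) = -140572 - (0 + 14*(-297)) = -140572 - (0 - 4158) = -140572 - 1*(-4158) = -140572 + 4158 = -136414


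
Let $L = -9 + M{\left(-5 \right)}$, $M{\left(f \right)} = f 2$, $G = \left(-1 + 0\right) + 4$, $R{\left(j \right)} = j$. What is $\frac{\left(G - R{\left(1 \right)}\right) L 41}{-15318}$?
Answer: $\frac{779}{7659} \approx 0.10171$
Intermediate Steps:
$G = 3$ ($G = -1 + 4 = 3$)
$M{\left(f \right)} = 2 f$
$L = -19$ ($L = -9 + 2 \left(-5\right) = -9 - 10 = -19$)
$\frac{\left(G - R{\left(1 \right)}\right) L 41}{-15318} = \frac{\left(3 - 1\right) \left(-19\right) 41}{-15318} = \left(3 - 1\right) \left(-19\right) 41 \left(- \frac{1}{15318}\right) = 2 \left(-19\right) 41 \left(- \frac{1}{15318}\right) = \left(-38\right) 41 \left(- \frac{1}{15318}\right) = \left(-1558\right) \left(- \frac{1}{15318}\right) = \frac{779}{7659}$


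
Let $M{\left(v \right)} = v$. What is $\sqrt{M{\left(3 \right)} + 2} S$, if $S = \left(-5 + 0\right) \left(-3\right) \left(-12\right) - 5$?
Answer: $- 185 \sqrt{5} \approx -413.67$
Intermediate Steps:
$S = -185$ ($S = \left(-5\right) \left(-3\right) \left(-12\right) - 5 = 15 \left(-12\right) - 5 = -180 - 5 = -185$)
$\sqrt{M{\left(3 \right)} + 2} S = \sqrt{3 + 2} \left(-185\right) = \sqrt{5} \left(-185\right) = - 185 \sqrt{5}$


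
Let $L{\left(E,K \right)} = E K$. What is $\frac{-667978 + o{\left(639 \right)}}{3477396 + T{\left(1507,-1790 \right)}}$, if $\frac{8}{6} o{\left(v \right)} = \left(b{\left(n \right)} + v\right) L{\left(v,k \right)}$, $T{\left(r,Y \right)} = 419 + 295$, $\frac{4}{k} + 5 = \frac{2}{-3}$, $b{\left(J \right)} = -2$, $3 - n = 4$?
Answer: $- \frac{15019013}{59127870} \approx -0.25401$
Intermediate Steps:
$n = -1$ ($n = 3 - 4 = -1$)
$k = - \frac{12}{17}$ ($k = \frac{4}{-5 + \frac{2}{-3}} = \frac{4}{-5 + 2 \left(- \frac{1}{3}\right)} = \frac{4}{-5 - \frac{2}{3}} = \frac{4}{- \frac{17}{3}} = 4 \left(- \frac{3}{17}\right) = - \frac{12}{17} \approx -0.70588$)
$T{\left(r,Y \right)} = 714$
$o{\left(v \right)} = - \frac{9 v \left(-2 + v\right)}{17}$ ($o{\left(v \right)} = \frac{3 \left(-2 + v\right) v \left(- \frac{12}{17}\right)}{4} = \frac{3 \left(-2 + v\right) \left(- \frac{12 v}{17}\right)}{4} = \frac{3 \left(- \frac{12 v \left(-2 + v\right)}{17}\right)}{4} = - \frac{9 v \left(-2 + v\right)}{17}$)
$\frac{-667978 + o{\left(639 \right)}}{3477396 + T{\left(1507,-1790 \right)}} = \frac{-667978 + \frac{9}{17} \cdot 639 \left(2 - 639\right)}{3477396 + 714} = \frac{-667978 + \frac{9}{17} \cdot 639 \left(2 - 639\right)}{3478110} = \left(-667978 + \frac{9}{17} \cdot 639 \left(-637\right)\right) \frac{1}{3478110} = \left(-667978 - \frac{3663387}{17}\right) \frac{1}{3478110} = \left(- \frac{15019013}{17}\right) \frac{1}{3478110} = - \frac{15019013}{59127870}$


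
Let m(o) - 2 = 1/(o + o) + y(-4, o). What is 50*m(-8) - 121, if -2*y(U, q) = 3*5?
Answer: -3193/8 ≈ -399.13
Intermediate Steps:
y(U, q) = -15/2 (y(U, q) = -3*5/2 = -½*15 = -15/2)
m(o) = -11/2 + 1/(2*o) (m(o) = 2 + (1/(o + o) - 15/2) = 2 + (1/(2*o) - 15/2) = 2 + (-15/2 + 1/(2*o)) = -11/2 + 1/(2*o))
50*m(-8) - 121 = 50*((½)*(1 - 11*(-8))/(-8)) - 121 = 50*((½)*(-⅛)*(1 + 88)) - 121 = 50*((½)*(-⅛)*89) - 121 = 50*(-89/16) - 121 = -2225/8 - 121 = -3193/8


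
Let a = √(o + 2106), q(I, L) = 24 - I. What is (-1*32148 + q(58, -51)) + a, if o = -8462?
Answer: -32182 + 2*I*√1589 ≈ -32182.0 + 79.724*I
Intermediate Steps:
a = 2*I*√1589 (a = √(-8462 + 2106) = √(-6356) = 2*I*√1589 ≈ 79.724*I)
(-1*32148 + q(58, -51)) + a = (-1*32148 + (24 - 1*58)) + 2*I*√1589 = (-32148 + (24 - 58)) + 2*I*√1589 = (-32148 - 34) + 2*I*√1589 = -32182 + 2*I*√1589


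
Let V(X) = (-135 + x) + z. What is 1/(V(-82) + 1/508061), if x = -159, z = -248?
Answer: -508061/275369061 ≈ -0.0018450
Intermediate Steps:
V(X) = -542 (V(X) = (-135 - 159) - 248 = -294 - 248 = -542)
1/(V(-82) + 1/508061) = 1/(-542 + 1/508061) = 1/(-275369061/508061) = -508061/275369061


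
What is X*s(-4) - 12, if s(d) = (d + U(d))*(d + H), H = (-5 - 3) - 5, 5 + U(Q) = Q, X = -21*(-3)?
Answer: 13911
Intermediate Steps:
X = 63
U(Q) = -5 + Q
H = -13 (H = -8 - 5 = -13)
s(d) = (-13 + d)*(-5 + 2*d) (s(d) = (d + (-5 + d))*(d - 13) = (-5 + 2*d)*(-13 + d) = (-13 + d)*(-5 + 2*d))
X*s(-4) - 12 = 63*(65 - 31*(-4) + 2*(-4)²) - 12 = 63*(65 + 124 + 2*16) - 12 = 63*(65 + 124 + 32) - 12 = 63*221 - 12 = 13923 - 12 = 13911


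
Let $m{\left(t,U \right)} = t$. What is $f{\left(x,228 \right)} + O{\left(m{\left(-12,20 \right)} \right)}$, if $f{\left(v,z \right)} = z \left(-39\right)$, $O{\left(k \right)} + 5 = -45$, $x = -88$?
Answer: $-8942$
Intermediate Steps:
$O{\left(k \right)} = -50$ ($O{\left(k \right)} = -5 - 45 = -50$)
$f{\left(v,z \right)} = - 39 z$
$f{\left(x,228 \right)} + O{\left(m{\left(-12,20 \right)} \right)} = \left(-39\right) 228 - 50 = -8892 - 50 = -8942$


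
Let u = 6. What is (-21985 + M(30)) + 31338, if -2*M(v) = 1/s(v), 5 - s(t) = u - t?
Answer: 542473/58 ≈ 9353.0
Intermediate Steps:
s(t) = -1 + t (s(t) = 5 - (6 - t) = 5 + (-6 + t) = -1 + t)
M(v) = -1/(2*(-1 + v))
(-21985 + M(30)) + 31338 = (-21985 - 1/(-2 + 2*30)) + 31338 = (-21985 - 1/(-2 + 60)) + 31338 = (-21985 - 1/58) + 31338 = -1275131/58 + 31338 = 542473/58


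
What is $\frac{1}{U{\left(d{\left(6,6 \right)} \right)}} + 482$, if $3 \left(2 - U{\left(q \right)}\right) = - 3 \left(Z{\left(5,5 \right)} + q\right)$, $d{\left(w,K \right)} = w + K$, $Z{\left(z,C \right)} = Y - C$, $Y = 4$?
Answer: $\frac{6267}{13} \approx 482.08$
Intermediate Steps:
$Z{\left(z,C \right)} = 4 - C$
$d{\left(w,K \right)} = K + w$
$U{\left(q \right)} = 1 + q$ ($U{\left(q \right)} = 2 - \frac{\left(-3\right) \left(\left(4 - 5\right) + q\right)}{3} = 2 - \frac{\left(-3\right) \left(-1 + q\right)}{3} = 2 - \frac{3 - 3 q}{3} = 2 + \left(-1 + q\right) = 1 + q$)
$\frac{1}{U{\left(d{\left(6,6 \right)} \right)}} + 482 = \frac{1}{1 + \left(6 + 6\right)} + 482 = \frac{1}{1 + 12} + 482 = \frac{1}{13} + 482 = \frac{6267}{13}$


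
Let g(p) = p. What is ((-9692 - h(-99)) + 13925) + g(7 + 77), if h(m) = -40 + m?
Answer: 4456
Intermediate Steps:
((-9692 - h(-99)) + 13925) + g(7 + 77) = ((-9692 - (-40 - 99)) + 13925) + (7 + 77) = ((-9692 - 1*(-139)) + 13925) + 84 = ((-9692 + 139) + 13925) + 84 = (-9553 + 13925) + 84 = 4372 + 84 = 4456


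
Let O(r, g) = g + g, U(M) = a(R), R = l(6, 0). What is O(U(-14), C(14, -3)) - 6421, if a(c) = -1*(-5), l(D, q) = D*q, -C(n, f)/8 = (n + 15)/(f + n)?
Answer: -71095/11 ≈ -6463.2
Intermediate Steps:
C(n, f) = -8*(15 + n)/(f + n) (C(n, f) = -8*(n + 15)/(f + n) = -8*(15 + n)/(f + n))
R = 0 (R = 6*0 = 0)
a(c) = 5
U(M) = 5
O(r, g) = 2*g
O(U(-14), C(14, -3)) - 6421 = 2*(8*(-15 - 1*14)/(-3 + 14)) - 6421 = 2*(8*(-15 - 14)/11) - 6421 = 2*(8*(1/11)*(-29)) - 6421 = 2*(-232/11) - 6421 = -464/11 - 6421 = -71095/11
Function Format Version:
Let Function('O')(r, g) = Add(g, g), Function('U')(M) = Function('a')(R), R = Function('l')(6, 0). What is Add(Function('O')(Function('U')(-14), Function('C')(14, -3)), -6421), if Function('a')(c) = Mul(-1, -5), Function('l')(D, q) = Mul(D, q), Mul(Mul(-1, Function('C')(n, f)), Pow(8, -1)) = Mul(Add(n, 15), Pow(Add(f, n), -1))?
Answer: Rational(-71095, 11) ≈ -6463.2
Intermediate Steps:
Function('C')(n, f) = Mul(-8, Pow(Add(f, n), -1), Add(15, n)) (Function('C')(n, f) = Mul(-8, Mul(Add(n, 15), Pow(Add(f, n), -1))) = Mul(-8, Mul(Add(15, n), Pow(Add(f, n), -1))) = Mul(-8, Mul(Pow(Add(f, n), -1), Add(15, n))) = Mul(-8, Pow(Add(f, n), -1), Add(15, n)))
R = 0 (R = Mul(6, 0) = 0)
Function('a')(c) = 5
Function('U')(M) = 5
Function('O')(r, g) = Mul(2, g)
Add(Function('O')(Function('U')(-14), Function('C')(14, -3)), -6421) = Add(Mul(2, Mul(8, Pow(Add(-3, 14), -1), Add(-15, Mul(-1, 14)))), -6421) = Add(Mul(2, Mul(8, Pow(11, -1), Add(-15, -14))), -6421) = Add(Mul(2, Mul(8, Rational(1, 11), -29)), -6421) = Add(Mul(2, Rational(-232, 11)), -6421) = Add(Rational(-464, 11), -6421) = Rational(-71095, 11)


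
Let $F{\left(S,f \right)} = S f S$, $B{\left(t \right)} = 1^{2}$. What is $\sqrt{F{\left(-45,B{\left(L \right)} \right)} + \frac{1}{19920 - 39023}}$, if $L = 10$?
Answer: $\frac{\sqrt{738972314122}}{19103} \approx 45.0$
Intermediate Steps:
$B{\left(t \right)} = 1$
$F{\left(S,f \right)} = f S^{2}$
$\sqrt{F{\left(-45,B{\left(L \right)} \right)} + \frac{1}{19920 - 39023}} = \sqrt{1 \left(-45\right)^{2} + \frac{1}{19920 - 39023}} = \sqrt{1 \cdot 2025 + \frac{1}{-19103}} = \sqrt{2025 - \frac{1}{19103}} = \sqrt{\frac{38683574}{19103}} = \frac{\sqrt{738972314122}}{19103}$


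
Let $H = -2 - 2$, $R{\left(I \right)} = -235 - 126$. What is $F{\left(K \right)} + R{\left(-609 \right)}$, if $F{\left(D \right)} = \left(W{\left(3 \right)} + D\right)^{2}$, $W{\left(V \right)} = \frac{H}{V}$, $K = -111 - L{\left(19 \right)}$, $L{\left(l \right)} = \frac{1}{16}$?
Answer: $\frac{28274281}{2304} \approx 12272.0$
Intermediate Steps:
$R{\left(I \right)} = -361$
$L{\left(l \right)} = \frac{1}{16}$
$K = - \frac{1777}{16}$ ($K = -111 - \frac{1}{16} = - \frac{1777}{16} \approx -111.06$)
$H = -4$ ($H = -2 - 2 = -4$)
$W{\left(V \right)} = - \frac{4}{V}$
$F{\left(D \right)} = \left(- \frac{4}{3} + D\right)^{2}$
$F{\left(K \right)} + R{\left(-609 \right)} = \frac{\left(-4 + 3 \left(- \frac{1777}{16}\right)\right)^{2}}{9} - 361 = \frac{\left(-4 - \frac{5331}{16}\right)^{2}}{9} - 361 = \frac{\left(- \frac{5395}{16}\right)^{2}}{9} - 361 = \frac{1}{9} \cdot \frac{29106025}{256} - 361 = \frac{29106025}{2304} - 361 = \frac{28274281}{2304}$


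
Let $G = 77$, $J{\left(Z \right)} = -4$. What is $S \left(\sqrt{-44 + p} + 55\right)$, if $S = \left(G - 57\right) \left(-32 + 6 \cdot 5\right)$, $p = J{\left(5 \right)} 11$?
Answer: $-2200 - 80 i \sqrt{22} \approx -2200.0 - 375.23 i$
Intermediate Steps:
$p = -44$ ($p = \left(-4\right) 11 = -44$)
$S = -40$ ($S = \left(77 - 57\right) \left(-32 + 6 \cdot 5\right) = 20 \left(-32 + 30\right) = 20 \left(-2\right) = -40$)
$S \left(\sqrt{-44 + p} + 55\right) = - 40 \left(\sqrt{-44 - 44} + 55\right) = - 40 \left(\sqrt{-88} + 55\right) = - 40 \left(2 i \sqrt{22} + 55\right) = - 40 \left(55 + 2 i \sqrt{22}\right) = -2200 - 80 i \sqrt{22}$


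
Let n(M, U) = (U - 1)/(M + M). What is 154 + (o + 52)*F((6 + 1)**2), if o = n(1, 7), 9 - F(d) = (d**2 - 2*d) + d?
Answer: -128711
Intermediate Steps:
F(d) = 9 + d - d**2 (F(d) = 9 - ((d**2 - 2*d) + d) = 9 - (d**2 - d) = 9 + (d - d**2) = 9 + d - d**2)
n(M, U) = (-1 + U)/(2*M) (n(M, U) = (-1 + U)/((2*M)) = (-1 + U)*(1/(2*M)) = (-1 + U)/(2*M))
o = 3 (o = (1/2)*(-1 + 7)/1 = (1/2)*1*6 = 3)
154 + (o + 52)*F((6 + 1)**2) = 154 + (3 + 52)*(9 + (6 + 1)**2 - ((6 + 1)**2)**2) = 154 + 55*(9 + 7**2 - (7**2)**2) = 154 + 55*(9 + 49 - 1*49**2) = 154 + 55*(9 + 49 - 1*2401) = 154 + 55*(9 + 49 - 2401) = 154 + 55*(-2343) = 154 - 128865 = -128711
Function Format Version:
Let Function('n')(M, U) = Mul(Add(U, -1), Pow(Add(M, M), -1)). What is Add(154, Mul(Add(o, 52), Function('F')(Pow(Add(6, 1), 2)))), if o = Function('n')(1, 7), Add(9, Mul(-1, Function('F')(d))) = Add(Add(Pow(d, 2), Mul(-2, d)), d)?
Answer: -128711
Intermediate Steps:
Function('F')(d) = Add(9, d, Mul(-1, Pow(d, 2))) (Function('F')(d) = Add(9, Mul(-1, Add(Add(Pow(d, 2), Mul(-2, d)), d))) = Add(9, Mul(-1, Add(Pow(d, 2), Mul(-1, d)))) = Add(9, Add(d, Mul(-1, Pow(d, 2)))) = Add(9, d, Mul(-1, Pow(d, 2))))
Function('n')(M, U) = Mul(Rational(1, 2), Pow(M, -1), Add(-1, U)) (Function('n')(M, U) = Mul(Add(-1, U), Pow(Mul(2, M), -1)) = Mul(Add(-1, U), Mul(Rational(1, 2), Pow(M, -1))) = Mul(Rational(1, 2), Pow(M, -1), Add(-1, U)))
o = 3 (o = Mul(Rational(1, 2), Pow(1, -1), Add(-1, 7)) = Mul(Rational(1, 2), 1, 6) = 3)
Add(154, Mul(Add(o, 52), Function('F')(Pow(Add(6, 1), 2)))) = Add(154, Mul(Add(3, 52), Add(9, Pow(Add(6, 1), 2), Mul(-1, Pow(Pow(Add(6, 1), 2), 2))))) = Add(154, Mul(55, Add(9, Pow(7, 2), Mul(-1, Pow(Pow(7, 2), 2))))) = Add(154, Mul(55, Add(9, 49, Mul(-1, Pow(49, 2))))) = Add(154, Mul(55, Add(9, 49, Mul(-1, 2401)))) = Add(154, Mul(55, Add(9, 49, -2401))) = Add(154, Mul(55, -2343)) = Add(154, -128865) = -128711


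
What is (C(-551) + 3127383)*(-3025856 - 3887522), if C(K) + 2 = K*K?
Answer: -23719675477196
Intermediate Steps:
C(K) = -2 + K² (C(K) = -2 + K*K = -2 + K²)
(C(-551) + 3127383)*(-3025856 - 3887522) = ((-2 + (-551)²) + 3127383)*(-3025856 - 3887522) = ((-2 + 303601) + 3127383)*(-6913378) = (303599 + 3127383)*(-6913378) = 3430982*(-6913378) = -23719675477196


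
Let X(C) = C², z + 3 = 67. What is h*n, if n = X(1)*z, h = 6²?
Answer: 2304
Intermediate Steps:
z = 64 (z = -3 + 67 = 64)
h = 36
n = 64 (n = 1²*64 = 1*64 = 64)
h*n = 36*64 = 2304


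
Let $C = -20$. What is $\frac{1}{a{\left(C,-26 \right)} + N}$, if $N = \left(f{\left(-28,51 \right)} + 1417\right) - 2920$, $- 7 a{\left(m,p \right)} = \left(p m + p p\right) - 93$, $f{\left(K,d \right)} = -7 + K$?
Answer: $- \frac{7}{11869} \approx -0.00058977$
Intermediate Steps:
$a{\left(m,p \right)} = \frac{93}{7} - \frac{p^{2}}{7} - \frac{m p}{7}$ ($a{\left(m,p \right)} = - \frac{\left(p m + p p\right) - 93}{7} = - \frac{\left(m p + p^{2}\right) - 93}{7} = - \frac{\left(p^{2} + m p\right) - 93}{7} = - \frac{-93 + p^{2} + m p}{7} = \frac{93}{7} - \frac{p^{2}}{7} - \frac{m p}{7}$)
$N = -1538$ ($N = \left(\left(-7 - 28\right) + 1417\right) - 2920 = \left(-35 + 1417\right) - 2920 = 1382 - 2920 = -1538$)
$\frac{1}{a{\left(C,-26 \right)} + N} = \frac{1}{\left(\frac{93}{7} - \frac{\left(-26\right)^{2}}{7} - \left(- \frac{20}{7}\right) \left(-26\right)\right) - 1538} = \frac{1}{\left(\frac{93}{7} - \frac{676}{7} - \frac{520}{7}\right) - 1538} = \frac{1}{- \frac{1103}{7} - 1538} = \frac{1}{- \frac{11869}{7}} = - \frac{7}{11869}$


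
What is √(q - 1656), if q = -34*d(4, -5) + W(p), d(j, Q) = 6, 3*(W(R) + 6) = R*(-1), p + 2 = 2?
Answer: I*√1866 ≈ 43.197*I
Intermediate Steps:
p = 0 (p = -2 + 2 = 0)
W(R) = -6 - R/3 (W(R) = -6 + (R*(-1))/3 = -6 + (-R)/3 = -6 - R/3)
q = -210 (q = -34*6 + (-6 - ⅓*0) = -204 + (-6 + 0) = -204 - 6 = -210)
√(q - 1656) = √(-210 - 1656) = √(-1866) = I*√1866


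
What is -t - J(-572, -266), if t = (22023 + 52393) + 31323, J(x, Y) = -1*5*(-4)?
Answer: -105759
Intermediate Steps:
J(x, Y) = 20 (J(x, Y) = -5*(-4) = 20)
t = 105739 (t = 74416 + 31323 = 105739)
-t - J(-572, -266) = -1*105739 - 1*20 = -105739 - 20 = -105759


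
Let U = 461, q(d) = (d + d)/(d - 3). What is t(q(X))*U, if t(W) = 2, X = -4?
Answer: 922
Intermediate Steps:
q(d) = 2*d/(-3 + d) (q(d) = (2*d)/(-3 + d) = 2*d/(-3 + d))
t(q(X))*U = 2*461 = 922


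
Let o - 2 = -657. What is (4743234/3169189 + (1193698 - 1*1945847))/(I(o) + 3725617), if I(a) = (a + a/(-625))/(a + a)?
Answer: -1489810996204375/7379491247920093 ≈ -0.20189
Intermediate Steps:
o = -655 (o = 2 - 657 = -655)
I(a) = 312/625 (I(a) = (a + a*(-1/625))/((2*a)) = (a - a/625)*(1/(2*a)) = (624*a/625)*(1/(2*a)) = 312/625)
(4743234/3169189 + (1193698 - 1*1945847))/(I(o) + 3725617) = (4743234/3169189 + (1193698 - 1*1945847))/(312/625 + 3725617) = (4743234*(1/3169189) + (1193698 - 1945847))/(2328510937/625) = (4743234/3169189 - 752149)*(625/2328510937) = -2383697593927/3169189*625/2328510937 = -1489810996204375/7379491247920093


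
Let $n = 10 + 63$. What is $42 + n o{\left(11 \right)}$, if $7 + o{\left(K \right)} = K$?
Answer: $334$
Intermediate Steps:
$o{\left(K \right)} = -7 + K$
$n = 73$
$42 + n o{\left(11 \right)} = 42 + 73 \left(-7 + 11\right) = 42 + 73 \cdot 4 = 42 + 292 = 334$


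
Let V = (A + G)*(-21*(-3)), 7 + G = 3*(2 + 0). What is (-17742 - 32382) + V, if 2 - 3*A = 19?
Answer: -50544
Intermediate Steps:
A = -17/3 (A = 2/3 - 1/3*19 = 2/3 - 19/3 = -17/3 ≈ -5.6667)
G = -1 (G = -7 + 3*(2 + 0) = -7 + 3*2 = -7 + 6 = -1)
V = -420 (V = (-17/3 - 1)*(-21*(-3)) = -20/3*63 = -420)
(-17742 - 32382) + V = (-17742 - 32382) - 420 = -50124 - 420 = -50544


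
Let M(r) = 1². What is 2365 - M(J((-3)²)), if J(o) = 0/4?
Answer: 2364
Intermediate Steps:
J(o) = 0 (J(o) = 0*(¼) = 0)
M(r) = 1
2365 - M(J((-3)²)) = 2365 - 1*1 = 2365 - 1 = 2364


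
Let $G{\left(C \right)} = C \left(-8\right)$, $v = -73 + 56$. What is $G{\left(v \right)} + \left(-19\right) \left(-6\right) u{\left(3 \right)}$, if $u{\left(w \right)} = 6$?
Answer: $820$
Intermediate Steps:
$v = -17$
$G{\left(C \right)} = - 8 C$
$G{\left(v \right)} + \left(-19\right) \left(-6\right) u{\left(3 \right)} = \left(-8\right) \left(-17\right) + \left(-19\right) \left(-6\right) 6 = 136 + 114 \cdot 6 = 136 + 684 = 820$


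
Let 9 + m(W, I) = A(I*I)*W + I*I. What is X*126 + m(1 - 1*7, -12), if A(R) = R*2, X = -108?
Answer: -15201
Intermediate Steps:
A(R) = 2*R
m(W, I) = -9 + I**2 + 2*W*I**2 (m(W, I) = -9 + ((2*(I*I))*W + I*I) = -9 + ((2*I**2)*W + I**2) = -9 + (2*W*I**2 + I**2) = -9 + (I**2 + 2*W*I**2) = -9 + I**2 + 2*W*I**2)
X*126 + m(1 - 1*7, -12) = -108*126 + (-9 + (-12)**2 + 2*(1 - 1*7)*(-12)**2) = -13608 + (-9 + 144 + 2*(1 - 7)*144) = -13608 + (-9 + 144 + 2*(-6)*144) = -13608 + (-9 + 144 - 1728) = -13608 - 1593 = -15201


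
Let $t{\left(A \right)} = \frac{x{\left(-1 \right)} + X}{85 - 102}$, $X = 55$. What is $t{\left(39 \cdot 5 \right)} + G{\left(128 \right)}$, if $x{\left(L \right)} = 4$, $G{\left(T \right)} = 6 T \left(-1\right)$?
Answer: $- \frac{13115}{17} \approx -771.47$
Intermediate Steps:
$G{\left(T \right)} = - 6 T$
$t{\left(A \right)} = - \frac{59}{17}$ ($t{\left(A \right)} = \frac{4 + 55}{85 - 102} = \frac{59}{-17} = 59 \left(- \frac{1}{17}\right) = - \frac{59}{17}$)
$t{\left(39 \cdot 5 \right)} + G{\left(128 \right)} = - \frac{59}{17} - 768 = - \frac{13115}{17}$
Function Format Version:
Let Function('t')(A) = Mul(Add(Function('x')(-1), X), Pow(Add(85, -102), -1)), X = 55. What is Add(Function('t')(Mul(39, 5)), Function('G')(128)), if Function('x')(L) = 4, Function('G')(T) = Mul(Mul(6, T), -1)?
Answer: Rational(-13115, 17) ≈ -771.47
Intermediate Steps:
Function('G')(T) = Mul(-6, T)
Function('t')(A) = Rational(-59, 17) (Function('t')(A) = Mul(Add(4, 55), Pow(Add(85, -102), -1)) = Mul(59, Pow(-17, -1)) = Mul(59, Rational(-1, 17)) = Rational(-59, 17))
Add(Function('t')(Mul(39, 5)), Function('G')(128)) = Add(Rational(-59, 17), Mul(-6, 128)) = Add(Rational(-59, 17), -768) = Rational(-13115, 17)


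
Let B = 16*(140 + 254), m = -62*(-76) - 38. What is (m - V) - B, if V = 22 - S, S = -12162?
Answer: -13814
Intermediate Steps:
V = 12184 (V = 22 - 1*(-12162) = 22 + 12162 = 12184)
m = 4674 (m = 4712 - 38 = 4674)
B = 6304 (B = 16*394 = 6304)
(m - V) - B = (4674 - 1*12184) - 1*6304 = (4674 - 12184) - 6304 = -7510 - 6304 = -13814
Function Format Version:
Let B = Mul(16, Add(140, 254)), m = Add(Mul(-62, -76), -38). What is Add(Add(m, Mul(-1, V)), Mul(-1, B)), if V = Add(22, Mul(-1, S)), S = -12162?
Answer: -13814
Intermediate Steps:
V = 12184 (V = Add(22, Mul(-1, -12162)) = Add(22, 12162) = 12184)
m = 4674 (m = Add(4712, -38) = 4674)
B = 6304 (B = Mul(16, 394) = 6304)
Add(Add(m, Mul(-1, V)), Mul(-1, B)) = Add(Add(4674, Mul(-1, 12184)), Mul(-1, 6304)) = Add(Add(4674, -12184), -6304) = Add(-7510, -6304) = -13814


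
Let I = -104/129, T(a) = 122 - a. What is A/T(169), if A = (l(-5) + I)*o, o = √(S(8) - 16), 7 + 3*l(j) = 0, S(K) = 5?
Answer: 135*I*√11/2021 ≈ 0.22155*I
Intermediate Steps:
l(j) = -7/3 (l(j) = -7/3 + (⅓)*0 = -7/3 + 0 = -7/3)
o = I*√11 (o = √(5 - 16) = √(-11) = I*√11 ≈ 3.3166*I)
I = -104/129 (I = -104*1/129 = -104/129 ≈ -0.80620)
A = -135*I*√11/43 (A = (-7/3 - 104/129)*(I*√11) = -135*I*√11/43 ≈ -10.413*I)
A/T(169) = (-135*I*√11/43)/(122 - 1*169) = (-135*I*√11/43)/(122 - 169) = -135*I*√11/43/(-47) = -135*I*√11/43*(-1/47) = 135*I*√11/2021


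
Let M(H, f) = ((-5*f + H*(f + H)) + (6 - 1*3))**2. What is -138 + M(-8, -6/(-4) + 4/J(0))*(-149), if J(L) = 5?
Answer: -20522309/100 ≈ -2.0522e+5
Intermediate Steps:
M(H, f) = (3 - 5*f + H*(H + f))**2 (M(H, f) = ((-5*f + H*(H + f)) + (6 - 3))**2 = ((-5*f + H*(H + f)) + 3)**2 = (3 - 5*f + H*(H + f))**2)
-138 + M(-8, -6/(-4) + 4/J(0))*(-149) = -138 + (3 + (-8)**2 - 5*(-6/(-4) + 4/5) - 8*(-6/(-4) + 4/5))**2*(-149) = -138 + (3 + 64 - 5*(-6*(-1/4) + 4*(1/5)) - 8*(-6*(-1/4) + 4*(1/5)))**2*(-149) = -138 + (3 + 64 - 5*(3/2 + 4/5) - 8*(3/2 + 4/5))**2*(-149) = -138 + (3 + 64 - 5*23/10 - 8*23/10)**2*(-149) = -138 + (3 + 64 - 23/2 - 92/5)**2*(-149) = -138 + (371/10)**2*(-149) = -138 + (137641/100)*(-149) = -138 - 20508509/100 = -20522309/100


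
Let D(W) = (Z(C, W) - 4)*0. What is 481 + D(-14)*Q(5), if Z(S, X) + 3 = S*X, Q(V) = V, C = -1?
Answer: 481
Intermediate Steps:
Z(S, X) = -3 + S*X
D(W) = 0 (D(W) = ((-3 - W) - 4)*0 = (-7 - W)*0 = 0)
481 + D(-14)*Q(5) = 481 + 0*5 = 481 + 0 = 481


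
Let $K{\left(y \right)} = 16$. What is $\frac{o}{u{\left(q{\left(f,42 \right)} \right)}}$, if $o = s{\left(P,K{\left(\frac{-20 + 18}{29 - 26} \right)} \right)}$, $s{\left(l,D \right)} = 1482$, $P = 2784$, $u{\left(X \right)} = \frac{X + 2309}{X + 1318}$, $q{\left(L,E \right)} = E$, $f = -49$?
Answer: $\frac{2015520}{2351} \approx 857.3$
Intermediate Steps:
$u{\left(X \right)} = \frac{2309 + X}{1318 + X}$
$o = 1482$
$\frac{o}{u{\left(q{\left(f,42 \right)} \right)}} = \frac{1482}{\frac{1}{1318 + 42} \left(2309 + 42\right)} = \frac{1482}{\frac{1}{1360} \cdot 2351} = \frac{1482}{\frac{2351}{1360}} = 1482 \cdot \frac{1360}{2351} = \frac{2015520}{2351}$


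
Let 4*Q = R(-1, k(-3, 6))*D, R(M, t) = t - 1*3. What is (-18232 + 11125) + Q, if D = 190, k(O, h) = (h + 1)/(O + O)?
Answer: -87659/12 ≈ -7304.9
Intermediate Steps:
k(O, h) = (1 + h)/(2*O) (k(O, h) = (1 + h)/((2*O)) = (1 + h)*(1/(2*O)) = (1 + h)/(2*O))
R(M, t) = -3 + t (R(M, t) = t - 3 = -3 + t)
Q = -2375/12 (Q = ((-3 + (½)*(1 + 6)/(-3))*190)/4 = ((-3 + (½)*(-⅓)*7)*190)/4 = ((-3 - 7/6)*190)/4 = (-25/6*190)/4 = (¼)*(-2375/3) = -2375/12 ≈ -197.92)
(-18232 + 11125) + Q = (-18232 + 11125) - 2375/12 = -7107 - 2375/12 = -87659/12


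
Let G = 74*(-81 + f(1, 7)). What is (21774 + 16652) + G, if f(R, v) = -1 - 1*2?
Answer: 32210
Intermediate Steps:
f(R, v) = -3 (f(R, v) = -1 - 2 = -3)
G = -6216 (G = 74*(-81 - 3) = 74*(-84) = -6216)
(21774 + 16652) + G = (21774 + 16652) - 6216 = 38426 - 6216 = 32210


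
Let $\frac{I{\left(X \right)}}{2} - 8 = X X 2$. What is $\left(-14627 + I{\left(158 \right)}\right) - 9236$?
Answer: $76009$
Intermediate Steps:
$I{\left(X \right)} = 16 + 4 X^{2}$ ($I{\left(X \right)} = 16 + 2 X X 2 = 16 + 2 X^{2} \cdot 2 = 16 + 2 \cdot 2 X^{2} = 16 + 4 X^{2}$)
$\left(-14627 + I{\left(158 \right)}\right) - 9236 = \left(-14627 + \left(16 + 4 \cdot 158^{2}\right)\right) - 9236 = \left(-14627 + \left(16 + 4 \cdot 24964\right)\right) - 9236 = \left(-14627 + \left(16 + 99856\right)\right) - 9236 = \left(-14627 + 99872\right) - 9236 = 85245 - 9236 = 76009$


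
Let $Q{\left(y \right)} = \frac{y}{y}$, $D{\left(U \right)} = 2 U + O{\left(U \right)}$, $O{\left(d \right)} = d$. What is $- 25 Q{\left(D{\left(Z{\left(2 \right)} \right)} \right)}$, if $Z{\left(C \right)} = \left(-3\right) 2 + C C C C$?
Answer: $-25$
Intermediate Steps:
$Z{\left(C \right)} = -6 + C^{4}$ ($Z{\left(C \right)} = -6 + C^{2} C C = -6 + C^{3} C = -6 + C^{4}$)
$D{\left(U \right)} = 3 U$ ($D{\left(U \right)} = 2 U + U = 3 U$)
$Q{\left(y \right)} = 1$
$- 25 Q{\left(D{\left(Z{\left(2 \right)} \right)} \right)} = \left(-25\right) 1 = -25$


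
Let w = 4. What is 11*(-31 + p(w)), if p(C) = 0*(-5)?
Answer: -341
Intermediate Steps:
p(C) = 0
11*(-31 + p(w)) = 11*(-31 + 0) = 11*(-31) = -341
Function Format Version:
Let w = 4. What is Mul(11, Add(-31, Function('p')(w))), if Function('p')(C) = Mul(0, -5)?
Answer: -341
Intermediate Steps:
Function('p')(C) = 0
Mul(11, Add(-31, Function('p')(w))) = Mul(11, Add(-31, 0)) = Mul(11, -31) = -341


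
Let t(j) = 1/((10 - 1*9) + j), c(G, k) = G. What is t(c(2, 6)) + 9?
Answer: 28/3 ≈ 9.3333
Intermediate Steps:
t(j) = 1/(1 + j) (t(j) = 1/((10 - 9) + j) = 1/(1 + j))
t(c(2, 6)) + 9 = 1/(1 + 2) + 9 = 1/3 + 9 = ⅓ + 9 = 28/3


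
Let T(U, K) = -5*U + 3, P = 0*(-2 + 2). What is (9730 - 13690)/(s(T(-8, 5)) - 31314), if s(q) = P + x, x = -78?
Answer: 55/436 ≈ 0.12615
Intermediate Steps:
P = 0 (P = 0*0 = 0)
T(U, K) = 3 - 5*U
s(q) = -78 (s(q) = 0 - 78 = -78)
(9730 - 13690)/(s(T(-8, 5)) - 31314) = (9730 - 13690)/(-78 - 31314) = -3960/(-31392) = -3960*(-1/31392) = 55/436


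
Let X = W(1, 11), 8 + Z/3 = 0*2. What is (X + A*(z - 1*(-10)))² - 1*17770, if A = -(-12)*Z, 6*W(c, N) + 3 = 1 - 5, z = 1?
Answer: 360930505/36 ≈ 1.0026e+7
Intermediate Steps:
Z = -24 (Z = -24 + 3*(0*2) = -24 + 3*0 = -24 + 0 = -24)
W(c, N) = -7/6 (W(c, N) = -½ + (1 - 5)/6 = -½ + (⅙)*(-4) = -½ - ⅔ = -7/6)
X = -7/6 ≈ -1.1667
A = -288 (A = -(-12)*(-24) = -3*96 = -288)
(X + A*(z - 1*(-10)))² - 1*17770 = (-7/6 - 288*(1 - 1*(-10)))² - 1*17770 = (-7/6 - 288*(1 + 10))² - 17770 = (-7/6 - 288*11)² - 17770 = (-7/6 - 3168)² - 17770 = (-19015/6)² - 17770 = 361570225/36 - 17770 = 360930505/36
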